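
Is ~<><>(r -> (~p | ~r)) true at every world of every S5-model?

No, not valid

Tableau for the negation <><>(r -> (~p | ~r)):
1. <><>(r -> (~p | ~r)), 0
2. <>(r -> (~p | ~r)), 1   [<>-rule on 1: fresh world 1, 0R1]
3. r -> (~p | ~r), 2   [<>-rule on 2: fresh world 2, 1R2]
4. ~p | ~r, 2   [->-rule on 3 (branches; this branch)]
5. ~r, 2   [|-rule on 4 (branches; this branch)]
Accessibility: 0R0, 0R1, 0R2, 1R0, 1R1, 1R2, 2R0, 2R1, 2R2
The negation has an open branch (countermodel exists).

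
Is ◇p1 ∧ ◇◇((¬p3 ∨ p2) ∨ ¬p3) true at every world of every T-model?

Not valid

Tableau for the negation ¬(◇p1 ∧ ◇◇((¬p3 ∨ p2) ∨ ¬p3)):
1. ¬(◇p1 ∧ ◇◇((¬p3 ∨ p2) ∨ ¬p3)), w0
2. ¬◇◇((¬p3 ∨ p2) ∨ ¬p3), w0
3. ¬◇((¬p3 ∨ p2) ∨ ¬p3), w0
4. ¬((¬p3 ∨ p2) ∨ ¬p3), w0
5. ¬(¬p3 ∨ p2), w0
6. p3, w0
7. ¬p2, w0
Accessibility: w0Rw0
The negation has an open branch (countermodel exists).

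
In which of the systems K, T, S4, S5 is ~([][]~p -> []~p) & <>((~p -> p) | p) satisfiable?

K

K-tableau for the formula:
1. ~([][]~p -> []~p) & <>((~p -> p) | p), 0
2. ~([][]~p -> []~p), 0
3. <>((~p -> p) | p), 0
4. [][]~p, 0
5. ~[]~p, 0
6. (~p -> p) | p, 1
7. []~p, 1
8. p, 1
9. p, 2
10. []~p, 2
Accessibility: 0R1, 0R2
Complete open branch: satisfiable in K.
T-tableau for the formula:
1. ~([][]~p -> []~p) & <>((~p -> p) | p), 0
2. ~([][]~p -> []~p), 0
3. <>((~p -> p) | p), 0
4. [][]~p, 0
5. ~[]~p, 0
6. []~p, 0
7. ~p, 0
8. (~p -> p) | p, 1
9. []~p, 1
10. ~p, 1
11. ~p -> p, 1
12. p, 1
Accessibility: 0R0, 0R1, 1R1
Branch closes: p and ~p both at 1.
Every branch closes (one shown): unsatisfiable in T, hence also in S4, S5 (every S4/S5-frame is a T-frame).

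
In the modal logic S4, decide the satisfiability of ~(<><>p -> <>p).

Unsatisfiable

1. ~(<><>p -> <>p), w0
2. <><>p, w0   [~->-rule on 1]
3. ~<>p, w0   [~->-rule on 1]
4. ~p, w0   [~<>-rule on 3 via w0Rw0]
5. <>p, w1   [<>-rule on 2: fresh world w1, w0Rw1]
6. ~p, w1   [~<>-rule on 3 via w0Rw1]
7. p, w2   [<>-rule on 5: fresh world w2, w1Rw2]
8. ~p, w2   [~<>-rule on 3 via w0Rw2]
Accessibility: w0Rw0, w0Rw1, w0Rw2, w1Rw1, w1Rw2, w2Rw2
Branch closes: p and ~p both at w2.
(One branch shown.) All branches close.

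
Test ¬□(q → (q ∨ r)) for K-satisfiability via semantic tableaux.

Unsatisfiable

1. ¬□(q → (q ∨ r)), u
2. ¬(q → (q ∨ r)), v
3. q, v
4. ¬(q ∨ r), v
5. ¬q, v
6. ¬r, v
Accessibility: uRv
Branch closes: q and ¬q both at v.
All branches of the tableau close; one closing branch shown above.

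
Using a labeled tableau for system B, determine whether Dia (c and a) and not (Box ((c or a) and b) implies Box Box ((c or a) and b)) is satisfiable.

1. Dia (c and a) and not (Box ((c or a) and b) implies Box Box ((c or a) and b)), w0
2. Dia (c and a), w0
3. not (Box ((c or a) and b) implies Box Box ((c or a) and b)), w0
4. Box ((c or a) and b), w0
5. not Box Box ((c or a) and b), w0
6. (c or a) and b, w0
7. c or a, w0
8. b, w0
9. a, w0
10. c and a, w1
11. c, w1
12. a, w1
13. (c or a) and b, w1
14. c or a, w1
15. b, w1
16. not Box ((c or a) and b), w2
17. (c or a) and b, w2
18. c or a, w2
19. b, w2
20. a, w2
21. not ((c or a) and b), w3
22. not b, w3
Accessibility: w0Rw0, w0Rw1, w0Rw2, w1Rw0, w1Rw1, w2Rw0, w2Rw2, w2Rw3, w3Rw2, w3Rw3

Satisfiable (open branch found)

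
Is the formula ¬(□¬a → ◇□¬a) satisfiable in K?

1. ¬(□¬a → ◇□¬a), u
2. □¬a, u
3. ¬◇□¬a, u

Satisfiable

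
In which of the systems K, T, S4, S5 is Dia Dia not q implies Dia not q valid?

T-tableau for the negation not (Dia Dia not q implies Dia not q):
1. not (Dia Dia not q implies Dia not q), w0
2. Dia Dia not q, w0
3. not Dia not q, w0
4. q, w0
5. Dia not q, w1
6. q, w1
7. not q, w2
Accessibility: w0Rw0, w0Rw1, w1Rw1, w1Rw2, w2Rw2
Complete open branch: countermodel on a T-frame, so not valid in T, nor in K (the same frame is also a K-frame).
S4-tableau for the negation not (Dia Dia not q implies Dia not q):
1. not (Dia Dia not q implies Dia not q), w0
2. Dia Dia not q, w0
3. not Dia not q, w0
4. q, w0
5. Dia not q, w1
6. q, w1
7. not q, w2
8. q, w2
Accessibility: w0Rw0, w0Rw1, w0Rw2, w1Rw1, w1Rw2, w2Rw2
Branch closes: q and not q both at w2.
Every branch closes (one shown): valid in S4, hence also in S5 (every theorem of S4 is a theorem of S5).

S4, S5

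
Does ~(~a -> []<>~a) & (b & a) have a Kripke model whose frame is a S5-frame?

Unsatisfiable (every branch closes)

1. ~(~a -> []<>~a) & (b & a), u
2. ~(~a -> []<>~a), u   [&-rule on 1]
3. b & a, u   [&-rule on 1]
4. ~a, u   [~->-rule on 2]
5. ~[]<>~a, u   [~->-rule on 2]
6. b, u   [&-rule on 3]
7. a, u   [&-rule on 3]
Accessibility: uRu
Branch closes: a and ~a both at u.
(One branch shown.) All branches close.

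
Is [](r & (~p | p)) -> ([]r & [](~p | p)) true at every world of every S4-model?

Valid

Tableau for the negation ~([](r & (~p | p)) -> ([]r & [](~p | p))):
1. ~([](r & (~p | p)) -> ([]r & [](~p | p))), w0
2. [](r & (~p | p)), w0   [~->-rule on 1]
3. ~([]r & [](~p | p)), w0   [~->-rule on 1]
4. r & (~p | p), w0   [[]-rule on 2 via w0Rw0]
5. r, w0   [&-rule on 4]
6. ~p | p, w0   [&-rule on 4]
7. ~[]r, w0   [~&-rule on 3 (branches; this branch)]
8. p, w0   [|-rule on 6 (branches; this branch)]
9. ~r, w1   [~[]-rule on 7: fresh world w1, w0Rw1]
10. r & (~p | p), w1   [[]-rule on 2 via w0Rw1]
11. r, w1   [&-rule on 10]
12. ~p | p, w1   [&-rule on 10]
Accessibility: w0Rw0, w0Rw1, w1Rw1
Branch closes: r and ~r both at w1.
All branches of the negation close; one closing branch shown above.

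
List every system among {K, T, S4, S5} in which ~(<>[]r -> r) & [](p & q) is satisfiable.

S4-tableau for the formula:
1. ~(<>[]r -> r) & [](p & q), w0
2. ~(<>[]r -> r), w0
3. [](p & q), w0
4. <>[]r, w0
5. ~r, w0
6. p & q, w0
7. p, w0
8. q, w0
9. []r, w1
10. p & q, w1
11. p, w1
12. q, w1
13. r, w1
Accessibility: w0Rw0, w0Rw1, w1Rw1
Complete open branch: satisfiable in S4, hence also in K, T (this S4-model is also a K-model and a T-model).
S5-tableau for the formula:
1. ~(<>[]r -> r) & [](p & q), w0
2. ~(<>[]r -> r), w0
3. [](p & q), w0
4. <>[]r, w0
5. ~r, w0
6. p & q, w0
7. p, w0
8. q, w0
9. []r, w1
10. p & q, w1
11. p, w1
12. q, w1
13. r, w0
Accessibility: w0Rw0, w0Rw1, w1Rw0, w1Rw1
Branch closes: r and ~r both at w0.
Every branch closes (one shown): unsatisfiable in S5.

K, T, S4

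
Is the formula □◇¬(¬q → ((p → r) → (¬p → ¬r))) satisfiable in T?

1. □◇¬(¬q → ((p → r) → (¬p → ¬r))), 0
2. ◇¬(¬q → ((p → r) → (¬p → ¬r))), 0
3. ¬(¬q → ((p → r) → (¬p → ¬r))), 1
4. ¬q, 1
5. ¬((p → r) → (¬p → ¬r)), 1
6. p → r, 1
7. ¬(¬p → ¬r), 1
8. ¬p, 1
9. r, 1
10. ◇¬(¬q → ((p → r) → (¬p → ¬r))), 1
11. ¬(¬q → ((p → r) → (¬p → ¬r))), 2
12. ¬q, 2
13. ¬((p → r) → (¬p → ¬r)), 2
14. p → r, 2
15. ¬(¬p → ¬r), 2
16. ¬p, 2
17. r, 2
Accessibility: 0R0, 0R1, 1R1, 1R2, 2R2

Satisfiable (open branch found)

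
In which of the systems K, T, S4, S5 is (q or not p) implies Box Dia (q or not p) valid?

S4-tableau for the negation not ((q or not p) implies Box Dia (q or not p)):
1. not ((q or not p) implies Box Dia (q or not p)), 0
2. q or not p, 0
3. not Box Dia (q or not p), 0
4. not p, 0
5. not Dia (q or not p), 1
6. not (q or not p), 1
7. not q, 1
8. p, 1
Accessibility: 0R0, 0R1, 1R1
Complete open branch: countermodel on an S4-frame, so not valid in S4, nor in K, T (the same frame is also a K-frame and a T-frame).
S5-tableau for the negation not ((q or not p) implies Box Dia (q or not p)):
1. not ((q or not p) implies Box Dia (q or not p)), 0
2. q or not p, 0
3. not Box Dia (q or not p), 0
4. not p, 0
5. not Dia (q or not p), 1
6. not (q or not p), 0
7. not q, 0
8. p, 0
Accessibility: 0R0, 0R1, 1R0, 1R1
Branch closes: p and not p both at 0.
Every branch closes (one shown): valid in S5.

S5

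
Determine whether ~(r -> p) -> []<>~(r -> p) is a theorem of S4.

Tableau for the negation ~(~(r -> p) -> []<>~(r -> p)):
1. ~(~(r -> p) -> []<>~(r -> p)), 0
2. ~(r -> p), 0
3. ~[]<>~(r -> p), 0
4. r, 0
5. ~p, 0
6. ~<>~(r -> p), 1
7. r -> p, 1
8. p, 1
Accessibility: 0R0, 0R1, 1R1
The negation has an open branch (countermodel exists).

No, not valid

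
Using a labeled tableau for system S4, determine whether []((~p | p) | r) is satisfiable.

1. []((~p | p) | r), u
2. (~p | p) | r, u   [[]-rule on 1 via uRu]
3. r, u   [|-rule on 2 (branches; this branch)]
Accessibility: uRu

Yes, satisfiable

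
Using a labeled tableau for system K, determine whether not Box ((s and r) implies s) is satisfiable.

No, unsatisfiable

1. not Box ((s and r) implies s), 0
2. not ((s and r) implies s), 1
3. s and r, 1
4. not s, 1
5. s, 1
6. r, 1
Accessibility: 0R1
Branch closes: s and not s both at 1.
(One branch shown.) All branches close.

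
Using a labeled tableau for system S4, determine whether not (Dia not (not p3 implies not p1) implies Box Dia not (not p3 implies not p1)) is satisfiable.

1. not (Dia not (not p3 implies not p1) implies Box Dia not (not p3 implies not p1)), u
2. Dia not (not p3 implies not p1), u
3. not Box Dia not (not p3 implies not p1), u
4. not (not p3 implies not p1), v
5. not p3, v
6. p1, v
7. not Dia not (not p3 implies not p1), w
8. not p3 implies not p1, w
9. not p1, w
Accessibility: uRu, uRv, uRw, vRv, wRw

Satisfiable (open branch found)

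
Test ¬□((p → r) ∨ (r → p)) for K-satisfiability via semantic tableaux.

1. ¬□((p → r) ∨ (r → p)), u
2. ¬((p → r) ∨ (r → p)), v
3. ¬(p → r), v
4. ¬(r → p), v
5. p, v
6. ¬r, v
7. r, v
8. ¬p, v
Accessibility: uRv
Branch closes: r and ¬r both at v.
All branches of the tableau close; one closing branch shown above.

No, unsatisfiable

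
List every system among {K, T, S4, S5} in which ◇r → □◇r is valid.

S5

S5-tableau for the negation ¬(◇r → □◇r):
1. ¬(◇r → □◇r), w0
2. ◇r, w0   [¬→-rule on 1]
3. ¬□◇r, w0   [¬→-rule on 1]
4. r, w1   [◇-rule on 2: fresh world w1, w0Rw1]
5. ¬◇r, w2   [¬□-rule on 3: fresh world w2, w0Rw2]
6. ¬r, w0   [¬◇-rule on 5 via w2Rw0]
7. ¬r, w1   [¬◇-rule on 5 via w2Rw1]
Accessibility: w0Rw0, w0Rw1, w0Rw2, w1Rw0, w1Rw1, w1Rw2, w2Rw0, w2Rw1, w2Rw2
Branch closes: r and ¬r both at w1.
Every branch closes (one shown): valid in S5.
S4-tableau for the negation ¬(◇r → □◇r):
1. ¬(◇r → □◇r), w0
2. ◇r, w0   [¬→-rule on 1]
3. ¬□◇r, w0   [¬→-rule on 1]
4. r, w1   [◇-rule on 2: fresh world w1, w0Rw1]
5. ¬◇r, w2   [¬□-rule on 3: fresh world w2, w0Rw2]
6. ¬r, w2   [¬◇-rule on 5 via w2Rw2]
Accessibility: w0Rw0, w0Rw1, w0Rw2, w1Rw1, w2Rw2
Complete open branch: countermodel on an S4-frame, so not valid in S4, nor in K, T (the same frame is also a K-frame and a T-frame).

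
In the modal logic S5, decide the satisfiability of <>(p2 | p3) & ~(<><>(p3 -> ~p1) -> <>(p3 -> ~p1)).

Unsatisfiable

1. <>(p2 | p3) & ~(<><>(p3 -> ~p1) -> <>(p3 -> ~p1)), w0
2. <>(p2 | p3), w0
3. ~(<><>(p3 -> ~p1) -> <>(p3 -> ~p1)), w0
4. <><>(p3 -> ~p1), w0
5. ~<>(p3 -> ~p1), w0
6. ~(p3 -> ~p1), w0
7. p3, w0
8. p1, w0
9. p2 | p3, w1
10. ~(p3 -> ~p1), w1
11. p3, w1
12. p1, w1
13. <>(p3 -> ~p1), w2
14. ~(p3 -> ~p1), w2
15. p3, w2
16. p1, w2
17. p3 -> ~p1, w3
18. ~(p3 -> ~p1), w3
19. p3, w3
20. p1, w3
21. ~p1, w3
Accessibility: w0Rw0, w0Rw1, w0Rw2, w0Rw3, w1Rw0, w1Rw1, w1Rw2, w1Rw3, w2Rw0, w2Rw1, w2Rw2, w2Rw3, w3Rw0, w3Rw1, w3Rw2, w3Rw3
Branch closes: p1 and ~p1 both at w3.
(One branch shown.) All branches close.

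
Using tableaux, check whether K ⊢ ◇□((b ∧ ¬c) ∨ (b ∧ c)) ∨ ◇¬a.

Not valid

Tableau for the negation ¬(◇□((b ∧ ¬c) ∨ (b ∧ c)) ∨ ◇¬a):
1. ¬(◇□((b ∧ ¬c) ∨ (b ∧ c)) ∨ ◇¬a), 0
2. ¬◇□((b ∧ ¬c) ∨ (b ∧ c)), 0
3. ¬◇¬a, 0
The negation has an open branch (countermodel exists).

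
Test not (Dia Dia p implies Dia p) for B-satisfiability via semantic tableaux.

Satisfiable (open branch found)

1. not (Dia Dia p implies Dia p), w0
2. Dia Dia p, w0
3. not Dia p, w0
4. not p, w0
5. Dia p, w1
6. not p, w1
7. p, w2
Accessibility: w0Rw0, w0Rw1, w1Rw0, w1Rw1, w1Rw2, w2Rw1, w2Rw2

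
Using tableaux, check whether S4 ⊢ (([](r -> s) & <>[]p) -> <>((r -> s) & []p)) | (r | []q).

Tableau for the negation ~((([](r -> s) & <>[]p) -> <>((r -> s) & []p)) | (r | []q)):
1. ~((([](r -> s) & <>[]p) -> <>((r -> s) & []p)) | (r | []q)), w0
2. ~(([](r -> s) & <>[]p) -> <>((r -> s) & []p)), w0
3. ~(r | []q), w0
4. [](r -> s) & <>[]p, w0
5. ~<>((r -> s) & []p), w0
6. ~r, w0
7. ~[]q, w0
8. [](r -> s), w0
9. <>[]p, w0
10. ~((r -> s) & []p), w0
11. r -> s, w0
12. ~[]p, w0
13. s, w0
14. ~q, w1
15. ~((r -> s) & []p), w1
16. r -> s, w1
17. ~[]p, w1
18. s, w1
19. []p, w2
20. ~((r -> s) & []p), w2
21. r -> s, w2
22. p, w2
23. ~[]p, w2
24. s, w2
25. ~p, w3
26. ~((r -> s) & []p), w3
27. r -> s, w3
28. ~[]p, w3
29. s, w3
30. ~p, w4
31. ~((r -> s) & []p), w4
32. r -> s, w4
33. ~[]p, w4
34. s, w4
35. ~p, w5
36. ~((r -> s) & []p), w5
37. r -> s, w5
38. p, w5
Accessibility: w0Rw0, w0Rw1, w0Rw2, w0Rw3, w0Rw4, w0Rw5, w1Rw1, w1Rw4, w2Rw2, w2Rw5, w3Rw3, w4Rw4, w5Rw5
Branch closes: p and ~p both at w5.
All branches of the negation close; one closing branch shown above.

Valid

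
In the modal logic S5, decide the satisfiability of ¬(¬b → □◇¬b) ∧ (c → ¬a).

Unsatisfiable (every branch closes)

1. ¬(¬b → □◇¬b) ∧ (c → ¬a), 0
2. ¬(¬b → □◇¬b), 0
3. c → ¬a, 0
4. ¬b, 0
5. ¬□◇¬b, 0
6. ¬a, 0
7. ¬◇¬b, 1
8. b, 0
Accessibility: 0R0, 0R1, 1R0, 1R1
Branch closes: b and ¬b both at 0.
All branches of the tableau close; one closing branch shown above.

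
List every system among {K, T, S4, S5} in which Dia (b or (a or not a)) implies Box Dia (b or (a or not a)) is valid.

T-tableau for the negation not (Dia (b or (a or not a)) implies Box Dia (b or (a or not a))):
1. not (Dia (b or (a or not a)) implies Box Dia (b or (a or not a))), 0
2. Dia (b or (a or not a)), 0
3. not Box Dia (b or (a or not a)), 0
4. b or (a or not a), 1
5. a or not a, 1
6. not a, 1
7. not Dia (b or (a or not a)), 2
8. not (b or (a or not a)), 2
9. not b, 2
10. not (a or not a), 2
11. not a, 2
12. a, 2
Accessibility: 0R0, 0R1, 0R2, 1R1, 2R2
Branch closes: a and not a both at 2.
Every branch closes (one shown): valid in T, hence also in S4, S5 (every theorem of T is a theorem of S4 and S5).
K-tableau for the negation not (Dia (b or (a or not a)) implies Box Dia (b or (a or not a))):
1. not (Dia (b or (a or not a)) implies Box Dia (b or (a or not a))), 0
2. Dia (b or (a or not a)), 0
3. not Box Dia (b or (a or not a)), 0
4. b or (a or not a), 1
5. a or not a, 1
6. not a, 1
7. not Dia (b or (a or not a)), 2
Accessibility: 0R1, 0R2
Complete open branch: countermodel on a K-frame, so not valid in K.

T, S4, S5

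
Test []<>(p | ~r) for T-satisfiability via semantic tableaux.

1. []<>(p | ~r), 0
2. <>(p | ~r), 0
3. p | ~r, 1
4. <>(p | ~r), 1
5. ~r, 1
6. p | ~r, 2
7. ~r, 2
Accessibility: 0R0, 0R1, 1R1, 1R2, 2R2

Satisfiable (open branch found)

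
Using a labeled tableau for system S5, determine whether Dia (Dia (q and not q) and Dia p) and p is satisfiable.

1. Dia (Dia (q and not q) and Dia p) and p, w0
2. Dia (Dia (q and not q) and Dia p), w0
3. p, w0
4. Dia (q and not q) and Dia p, w1
5. Dia (q and not q), w1
6. Dia p, w1
7. q and not q, w2
8. q, w2
9. not q, w2
Accessibility: w0Rw0, w0Rw1, w0Rw2, w1Rw0, w1Rw1, w1Rw2, w2Rw0, w2Rw1, w2Rw2
Branch closes: q and not q both at w2.
Every branch closes; the branch above is one of them.

Unsatisfiable (every branch closes)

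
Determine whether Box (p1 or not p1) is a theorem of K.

Valid in K

Tableau for the negation not Box (p1 or not p1):
1. not Box (p1 or not p1), 0
2. not (p1 or not p1), 1
3. not p1, 1
4. p1, 1
Accessibility: 0R1
Branch closes: p1 and not p1 both at 1.
All branches of the negation close; one closing branch shown above.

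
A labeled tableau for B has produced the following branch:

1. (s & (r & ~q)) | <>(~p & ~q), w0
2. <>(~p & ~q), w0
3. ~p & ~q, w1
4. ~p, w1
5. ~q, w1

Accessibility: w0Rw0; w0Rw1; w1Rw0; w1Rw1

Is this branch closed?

No atom appears with both signs at the same world.

Not closed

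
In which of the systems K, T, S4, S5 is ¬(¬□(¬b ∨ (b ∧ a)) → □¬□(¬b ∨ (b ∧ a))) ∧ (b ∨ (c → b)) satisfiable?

S5-tableau for the formula:
1. ¬(¬□(¬b ∨ (b ∧ a)) → □¬□(¬b ∨ (b ∧ a))) ∧ (b ∨ (c → b)), 0
2. ¬(¬□(¬b ∨ (b ∧ a)) → □¬□(¬b ∨ (b ∧ a))), 0   [∧-rule on 1]
3. b ∨ (c → b), 0   [∧-rule on 1]
4. ¬□(¬b ∨ (b ∧ a)), 0   [¬→-rule on 2]
5. ¬□¬□(¬b ∨ (b ∧ a)), 0   [¬→-rule on 2]
6. c → b, 0   [∨-rule on 3 (branches; this branch)]
7. b, 0   [→-rule on 6 (branches; this branch)]
8. ¬(¬b ∨ (b ∧ a)), 1   [¬□-rule on 4: fresh world 1, 0R1]
9. b, 1   [¬∨-rule on 8]
10. ¬(b ∧ a), 1   [¬∨-rule on 8]
11. ¬a, 1   [¬∧-rule on 10 (branches; this branch)]
12. □(¬b ∨ (b ∧ a)), 2   [¬□-rule on 5: fresh world 2, 0R2]
13. ¬b ∨ (b ∧ a), 0   [□-rule on 12 via 2R0]
14. ¬b ∨ (b ∧ a), 1   [□-rule on 12 via 2R1]
15. ¬b ∨ (b ∧ a), 2   [□-rule on 12 via 2R2]
16. b ∧ a, 0   [∨-rule on 13 (branches; this branch)]
17. a, 0   [∧-rule on 16]
18. b ∧ a, 1   [∨-rule on 14 (branches; this branch)]
19. a, 1   [∧-rule on 18]
Accessibility: 0R0, 0R1, 0R2, 1R0, 1R1, 1R2, 2R0, 2R1, 2R2
Branch closes: a and ¬a both at 1.
Every branch closes (one shown): unsatisfiable in S5.
S4-tableau for the formula:
1. ¬(¬□(¬b ∨ (b ∧ a)) → □¬□(¬b ∨ (b ∧ a))) ∧ (b ∨ (c → b)), 0
2. ¬(¬□(¬b ∨ (b ∧ a)) → □¬□(¬b ∨ (b ∧ a))), 0   [∧-rule on 1]
3. b ∨ (c → b), 0   [∧-rule on 1]
4. ¬□(¬b ∨ (b ∧ a)), 0   [¬→-rule on 2]
5. ¬□¬□(¬b ∨ (b ∧ a)), 0   [¬→-rule on 2]
6. c → b, 0   [∨-rule on 3 (branches; this branch)]
7. b, 0   [→-rule on 6 (branches; this branch)]
8. ¬(¬b ∨ (b ∧ a)), 1   [¬□-rule on 4: fresh world 1, 0R1]
9. b, 1   [¬∨-rule on 8]
10. ¬(b ∧ a), 1   [¬∨-rule on 8]
11. ¬a, 1   [¬∧-rule on 10 (branches; this branch)]
12. □(¬b ∨ (b ∧ a)), 2   [¬□-rule on 5: fresh world 2, 0R2]
13. ¬b ∨ (b ∧ a), 2   [□-rule on 12 via 2R2]
14. b ∧ a, 2   [∨-rule on 13 (branches; this branch)]
15. b, 2   [∧-rule on 14]
16. a, 2   [∧-rule on 14]
Accessibility: 0R0, 0R1, 0R2, 1R1, 2R2
Complete open branch: satisfiable in S4, hence also in K, T (this S4-model is also a K-model and a T-model).

K, T, S4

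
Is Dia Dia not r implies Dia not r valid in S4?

Valid in S4

Tableau for the negation not (Dia Dia not r implies Dia not r):
1. not (Dia Dia not r implies Dia not r), 0
2. Dia Dia not r, 0   [neg-implies-rule on 1]
3. not Dia not r, 0   [neg-implies-rule on 1]
4. r, 0   [neg-Dia-rule on 3 via 0R0]
5. Dia not r, 1   [Dia-rule on 2: fresh world 1, 0R1]
6. r, 1   [neg-Dia-rule on 3 via 0R1]
7. not r, 2   [Dia-rule on 5: fresh world 2, 1R2]
8. r, 2   [neg-Dia-rule on 3 via 0R2]
Accessibility: 0R0, 0R1, 0R2, 1R1, 1R2, 2R2
Branch closes: r and not r both at 2.
Every branch of the negation's tableau closes; the branch above is one of them.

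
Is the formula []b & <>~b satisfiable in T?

1. []b & <>~b, u
2. []b, u   [&-rule on 1]
3. <>~b, u   [&-rule on 1]
4. b, u   [[]-rule on 2 via uRu]
5. ~b, v   [<>-rule on 3: fresh world v, uRv]
6. b, v   [[]-rule on 2 via uRv]
Accessibility: uRu, uRv, vRv
Branch closes: b and ~b both at v.
All branches of the tableau close; one closing branch shown above.

Unsatisfiable (every branch closes)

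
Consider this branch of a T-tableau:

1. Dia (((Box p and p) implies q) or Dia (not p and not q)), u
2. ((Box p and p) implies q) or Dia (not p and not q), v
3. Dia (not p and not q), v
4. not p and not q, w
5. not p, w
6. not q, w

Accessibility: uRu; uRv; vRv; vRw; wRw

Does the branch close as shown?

No atom appears with both signs at the same world.

Open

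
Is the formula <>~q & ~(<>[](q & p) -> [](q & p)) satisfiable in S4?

Yes, satisfiable

1. <>~q & ~(<>[](q & p) -> [](q & p)), 0
2. <>~q, 0
3. ~(<>[](q & p) -> [](q & p)), 0
4. <>[](q & p), 0
5. ~[](q & p), 0
6. ~q, 1
7. [](q & p), 2
8. q & p, 2
9. q, 2
10. p, 2
11. ~(q & p), 3
12. ~p, 3
Accessibility: 0R0, 0R1, 0R2, 0R3, 1R1, 2R2, 3R3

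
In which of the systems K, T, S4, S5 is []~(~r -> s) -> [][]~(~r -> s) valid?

S4-tableau for the negation ~([]~(~r -> s) -> [][]~(~r -> s)):
1. ~([]~(~r -> s) -> [][]~(~r -> s)), 0
2. []~(~r -> s), 0   [~->-rule on 1]
3. ~[][]~(~r -> s), 0   [~->-rule on 1]
4. ~(~r -> s), 0   [[]-rule on 2 via 0R0]
5. ~r, 0   [~->-rule on 4]
6. ~s, 0   [~->-rule on 4]
7. ~[]~(~r -> s), 1   [~[]-rule on 3: fresh world 1, 0R1]
8. ~(~r -> s), 1   [[]-rule on 2 via 0R1]
9. ~r, 1   [~->-rule on 8]
10. ~s, 1   [~->-rule on 8]
11. ~r -> s, 2   [~[]-rule on 7: fresh world 2, 1R2]
12. ~(~r -> s), 2   [[]-rule on 2 via 0R2]
13. ~r, 2   [~->-rule on 12]
14. ~s, 2   [~->-rule on 12]
15. s, 2   [->-rule on 11 (branches; this branch)]
Accessibility: 0R0, 0R1, 0R2, 1R1, 1R2, 2R2
Branch closes: s and ~s both at 2.
Every branch closes (one shown): valid in S4, hence also in S5 (every theorem of S4 is a theorem of S5).
T-tableau for the negation ~([]~(~r -> s) -> [][]~(~r -> s)):
1. ~([]~(~r -> s) -> [][]~(~r -> s)), 0
2. []~(~r -> s), 0   [~->-rule on 1]
3. ~[][]~(~r -> s), 0   [~->-rule on 1]
4. ~(~r -> s), 0   [[]-rule on 2 via 0R0]
5. ~r, 0   [~->-rule on 4]
6. ~s, 0   [~->-rule on 4]
7. ~[]~(~r -> s), 1   [~[]-rule on 3: fresh world 1, 0R1]
8. ~(~r -> s), 1   [[]-rule on 2 via 0R1]
9. ~r, 1   [~->-rule on 8]
10. ~s, 1   [~->-rule on 8]
11. ~r -> s, 2   [~[]-rule on 7: fresh world 2, 1R2]
12. s, 2   [->-rule on 11 (branches; this branch)]
Accessibility: 0R0, 0R1, 1R1, 1R2, 2R2
Complete open branch: countermodel on a T-frame, so not valid in T, nor in K (the same frame is also a K-frame).

S4, S5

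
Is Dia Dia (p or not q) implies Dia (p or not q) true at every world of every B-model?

Tableau for the negation not (Dia Dia (p or not q) implies Dia (p or not q)):
1. not (Dia Dia (p or not q) implies Dia (p or not q)), 0
2. Dia Dia (p or not q), 0
3. not Dia (p or not q), 0
4. not (p or not q), 0
5. not p, 0
6. q, 0
7. Dia (p or not q), 1
8. not (p or not q), 1
9. not p, 1
10. q, 1
11. p or not q, 2
12. not q, 2
Accessibility: 0R0, 0R1, 1R0, 1R1, 1R2, 2R1, 2R2
The negation has an open branch (countermodel exists).

No, not valid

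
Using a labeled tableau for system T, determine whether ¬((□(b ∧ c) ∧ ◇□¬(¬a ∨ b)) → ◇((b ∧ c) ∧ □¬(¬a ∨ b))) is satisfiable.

Unsatisfiable (every branch closes)

1. ¬((□(b ∧ c) ∧ ◇□¬(¬a ∨ b)) → ◇((b ∧ c) ∧ □¬(¬a ∨ b))), u
2. □(b ∧ c) ∧ ◇□¬(¬a ∨ b), u   [¬→-rule on 1]
3. ¬◇((b ∧ c) ∧ □¬(¬a ∨ b)), u   [¬→-rule on 1]
4. □(b ∧ c), u   [∧-rule on 2]
5. ◇□¬(¬a ∨ b), u   [∧-rule on 2]
6. ¬((b ∧ c) ∧ □¬(¬a ∨ b)), u   [¬◇-rule on 3 via uRu]
7. b ∧ c, u   [□-rule on 4 via uRu]
8. b, u   [∧-rule on 7]
9. c, u   [∧-rule on 7]
10. ¬□¬(¬a ∨ b), u   [¬∧-rule on 6 (branches; this branch)]
11. □¬(¬a ∨ b), v   [◇-rule on 5: fresh world v, uRv]
12. ¬((b ∧ c) ∧ □¬(¬a ∨ b)), v   [¬◇-rule on 3 via uRv]
13. b ∧ c, v   [□-rule on 4 via uRv]
14. b, v   [∧-rule on 13]
15. c, v   [∧-rule on 13]
16. ¬(¬a ∨ b), v   [□-rule on 11 via vRv]
17. a, v   [¬∨-rule on 16]
18. ¬b, v   [¬∨-rule on 16]
Accessibility: uRu, uRv, vRv
Branch closes: b and ¬b both at v.
Every branch closes; the branch above is one of them.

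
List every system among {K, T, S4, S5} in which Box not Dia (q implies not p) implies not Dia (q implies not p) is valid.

T, S4, S5

K-tableau for the negation not (Box not Dia (q implies not p) implies not Dia (q implies not p)):
1. not (Box not Dia (q implies not p) implies not Dia (q implies not p)), 0
2. Box not Dia (q implies not p), 0
3. Dia (q implies not p), 0
4. q implies not p, 1
5. not Dia (q implies not p), 1
6. not p, 1
Accessibility: 0R1
Complete open branch: countermodel on a K-frame, so not valid in K.
T-tableau for the negation not (Box not Dia (q implies not p) implies not Dia (q implies not p)):
1. not (Box not Dia (q implies not p) implies not Dia (q implies not p)), 0
2. Box not Dia (q implies not p), 0
3. Dia (q implies not p), 0
4. not Dia (q implies not p), 0
5. not (q implies not p), 0
6. q, 0
7. p, 0
8. q implies not p, 1
9. not Dia (q implies not p), 1
10. not (q implies not p), 1
11. q, 1
12. p, 1
13. not p, 1
Accessibility: 0R0, 0R1, 1R1
Branch closes: p and not p both at 1.
Every branch closes (one shown): valid in T, hence also in S4, S5 (every theorem of T is a theorem of S4 and S5).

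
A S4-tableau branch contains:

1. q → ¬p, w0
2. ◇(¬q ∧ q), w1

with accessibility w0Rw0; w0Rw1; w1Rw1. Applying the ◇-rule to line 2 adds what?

a fresh world w2 with w1Rw2, and ¬q ∧ q at w2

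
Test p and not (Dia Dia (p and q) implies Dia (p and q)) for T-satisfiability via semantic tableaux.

Yes, satisfiable

1. p and not (Dia Dia (p and q) implies Dia (p and q)), u
2. p, u   [and-rule on 1]
3. not (Dia Dia (p and q) implies Dia (p and q)), u   [and-rule on 1]
4. Dia Dia (p and q), u   [neg-implies-rule on 3]
5. not Dia (p and q), u   [neg-implies-rule on 3]
6. not (p and q), u   [neg-Dia-rule on 5 via uRu]
7. not q, u   [neg-and-rule on 6 (branches; this branch)]
8. Dia (p and q), v   [Dia-rule on 4: fresh world v, uRv]
9. not (p and q), v   [neg-Dia-rule on 5 via uRv]
10. not q, v   [neg-and-rule on 9 (branches; this branch)]
11. p and q, w   [Dia-rule on 8: fresh world w, vRw]
12. p, w   [and-rule on 11]
13. q, w   [and-rule on 11]
Accessibility: uRu, uRv, vRv, vRw, wRw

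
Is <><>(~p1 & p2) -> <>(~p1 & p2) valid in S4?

Tableau for the negation ~(<><>(~p1 & p2) -> <>(~p1 & p2)):
1. ~(<><>(~p1 & p2) -> <>(~p1 & p2)), 0
2. <><>(~p1 & p2), 0   [~->-rule on 1]
3. ~<>(~p1 & p2), 0   [~->-rule on 1]
4. ~(~p1 & p2), 0   [~<>-rule on 3 via 0R0]
5. ~p2, 0   [~&-rule on 4 (branches; this branch)]
6. <>(~p1 & p2), 1   [<>-rule on 2: fresh world 1, 0R1]
7. ~(~p1 & p2), 1   [~<>-rule on 3 via 0R1]
8. ~p2, 1   [~&-rule on 7 (branches; this branch)]
9. ~p1 & p2, 2   [<>-rule on 6: fresh world 2, 1R2]
10. ~p1, 2   [&-rule on 9]
11. p2, 2   [&-rule on 9]
12. ~(~p1 & p2), 2   [~<>-rule on 3 via 0R2]
13. ~p2, 2   [~&-rule on 12 (branches; this branch)]
Accessibility: 0R0, 0R1, 0R2, 1R1, 1R2, 2R2
Branch closes: p2 and ~p2 both at 2.
Every branch of the negation's tableau closes; the branch above is one of them.

Valid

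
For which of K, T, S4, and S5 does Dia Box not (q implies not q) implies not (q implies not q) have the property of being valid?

S4-tableau for the negation not (Dia Box not (q implies not q) implies not (q implies not q)):
1. not (Dia Box not (q implies not q) implies not (q implies not q)), 0
2. Dia Box not (q implies not q), 0   [neg-implies-rule on 1]
3. q implies not q, 0   [neg-implies-rule on 1]
4. not q, 0   [implies-rule on 3 (branches; this branch)]
5. Box not (q implies not q), 1   [Dia-rule on 2: fresh world 1, 0R1]
6. not (q implies not q), 1   [Box-rule on 5 via 1R1]
7. q, 1   [neg-implies-rule on 6]
Accessibility: 0R0, 0R1, 1R1
Complete open branch: countermodel on an S4-frame, so not valid in S4, nor in K, T (the same frame is also a K-frame and a T-frame).
S5-tableau for the negation not (Dia Box not (q implies not q) implies not (q implies not q)):
1. not (Dia Box not (q implies not q) implies not (q implies not q)), 0
2. Dia Box not (q implies not q), 0   [neg-implies-rule on 1]
3. q implies not q, 0   [neg-implies-rule on 1]
4. not q, 0   [implies-rule on 3 (branches; this branch)]
5. Box not (q implies not q), 1   [Dia-rule on 2: fresh world 1, 0R1]
6. not (q implies not q), 0   [Box-rule on 5 via 1R0]
7. q, 0   [neg-implies-rule on 6]
Accessibility: 0R0, 0R1, 1R0, 1R1
Branch closes: q and not q both at 0.
Every branch closes (one shown): valid in S5.

S5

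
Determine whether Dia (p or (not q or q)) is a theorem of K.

No, not valid

Tableau for the negation not Dia (p or (not q or q)):
1. not Dia (p or (not q or q)), w0
The negation has an open branch (countermodel exists).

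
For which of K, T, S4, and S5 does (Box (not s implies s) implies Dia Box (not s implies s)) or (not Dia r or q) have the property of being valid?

T, S4, S5

T-tableau for the negation not ((Box (not s implies s) implies Dia Box (not s implies s)) or (not Dia r or q)):
1. not ((Box (not s implies s) implies Dia Box (not s implies s)) or (not Dia r or q)), w0
2. not (Box (not s implies s) implies Dia Box (not s implies s)), w0   [neg-or-rule on 1]
3. not (not Dia r or q), w0   [neg-or-rule on 1]
4. Box (not s implies s), w0   [neg-implies-rule on 2]
5. not Dia Box (not s implies s), w0   [neg-implies-rule on 2]
6. Dia r, w0   [neg-or-rule on 3]
7. not q, w0   [neg-or-rule on 3]
8. not s implies s, w0   [Box-rule on 4 via w0Rw0]
9. not Box (not s implies s), w0   [neg-Dia-rule on 5 via w0Rw0]
10. s, w0   [implies-rule on 8 (branches; this branch)]
11. r, w1   [Dia-rule on 6: fresh world w1, w0Rw1]
12. not s implies s, w1   [Box-rule on 4 via w0Rw1]
13. not Box (not s implies s), w1   [neg-Dia-rule on 5 via w0Rw1]
14. s, w1   [implies-rule on 12 (branches; this branch)]
15. not (not s implies s), w2   [neg-Box-rule on 9: fresh world w2, w0Rw2]
16. not s, w2   [neg-implies-rule on 15]
17. not s implies s, w2   [Box-rule on 4 via w0Rw2]
18. not Box (not s implies s), w2   [neg-Dia-rule on 5 via w0Rw2]
19. s, w2   [implies-rule on 17 (branches; this branch)]
Accessibility: w0Rw0, w0Rw1, w0Rw2, w1Rw1, w2Rw2
Branch closes: s and not s both at w2.
Every branch closes (one shown): valid in T, hence also in S4, S5 (every theorem of T is a theorem of S4 and S5).
K-tableau for the negation not ((Box (not s implies s) implies Dia Box (not s implies s)) or (not Dia r or q)):
1. not ((Box (not s implies s) implies Dia Box (not s implies s)) or (not Dia r or q)), w0
2. not (Box (not s implies s) implies Dia Box (not s implies s)), w0   [neg-or-rule on 1]
3. not (not Dia r or q), w0   [neg-or-rule on 1]
4. Box (not s implies s), w0   [neg-implies-rule on 2]
5. not Dia Box (not s implies s), w0   [neg-implies-rule on 2]
6. Dia r, w0   [neg-or-rule on 3]
7. not q, w0   [neg-or-rule on 3]
8. r, w1   [Dia-rule on 6: fresh world w1, w0Rw1]
9. not s implies s, w1   [Box-rule on 4 via w0Rw1]
10. not Box (not s implies s), w1   [neg-Dia-rule on 5 via w0Rw1]
11. s, w1   [implies-rule on 9 (branches; this branch)]
12. not (not s implies s), w2   [neg-Box-rule on 10: fresh world w2, w1Rw2]
13. not s, w2   [neg-implies-rule on 12]
Accessibility: w0Rw1, w1Rw2
Complete open branch: countermodel on a K-frame, so not valid in K.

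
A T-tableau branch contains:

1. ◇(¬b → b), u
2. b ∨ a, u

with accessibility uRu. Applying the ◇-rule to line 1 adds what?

a fresh world v with uRv, and ¬b → b at v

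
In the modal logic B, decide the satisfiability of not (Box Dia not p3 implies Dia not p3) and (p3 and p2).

Unsatisfiable

1. not (Box Dia not p3 implies Dia not p3) and (p3 and p2), 0
2. not (Box Dia not p3 implies Dia not p3), 0
3. p3 and p2, 0
4. Box Dia not p3, 0
5. not Dia not p3, 0
6. p3, 0
7. p2, 0
8. Dia not p3, 0
9. not p3, 1
10. Dia not p3, 1
11. p3, 1
Accessibility: 0R0, 0R1, 1R0, 1R1
Branch closes: p3 and not p3 both at 1.
Every branch closes; the branch above is one of them.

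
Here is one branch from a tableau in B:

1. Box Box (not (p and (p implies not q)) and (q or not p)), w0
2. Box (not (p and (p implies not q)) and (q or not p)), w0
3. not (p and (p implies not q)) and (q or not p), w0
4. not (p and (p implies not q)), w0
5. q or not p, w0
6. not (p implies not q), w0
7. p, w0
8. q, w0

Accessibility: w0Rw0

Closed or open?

There is no literal clash: for every atom and world, at most one sign appears.

No, open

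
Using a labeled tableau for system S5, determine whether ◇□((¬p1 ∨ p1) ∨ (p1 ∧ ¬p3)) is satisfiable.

1. ◇□((¬p1 ∨ p1) ∨ (p1 ∧ ¬p3)), 0
2. □((¬p1 ∨ p1) ∨ (p1 ∧ ¬p3)), 1   [◇-rule on 1: fresh world 1, 0R1]
3. (¬p1 ∨ p1) ∨ (p1 ∧ ¬p3), 0   [□-rule on 2 via 1R0]
4. (¬p1 ∨ p1) ∨ (p1 ∧ ¬p3), 1   [□-rule on 2 via 1R1]
5. p1 ∧ ¬p3, 0   [∨-rule on 3 (branches; this branch)]
6. p1, 0   [∧-rule on 5]
7. ¬p3, 0   [∧-rule on 5]
8. p1 ∧ ¬p3, 1   [∨-rule on 4 (branches; this branch)]
9. p1, 1   [∧-rule on 8]
10. ¬p3, 1   [∧-rule on 8]
Accessibility: 0R0, 0R1, 1R0, 1R1

Yes, satisfiable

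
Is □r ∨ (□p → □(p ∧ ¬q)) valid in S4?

Tableau for the negation ¬(□r ∨ (□p → □(p ∧ ¬q))):
1. ¬(□r ∨ (□p → □(p ∧ ¬q))), 0
2. ¬□r, 0
3. ¬(□p → □(p ∧ ¬q)), 0
4. □p, 0
5. ¬□(p ∧ ¬q), 0
6. p, 0
7. ¬r, 1
8. p, 1
9. ¬(p ∧ ¬q), 2
10. p, 2
11. q, 2
Accessibility: 0R0, 0R1, 0R2, 1R1, 2R2
The negation has an open branch (countermodel exists).

Not valid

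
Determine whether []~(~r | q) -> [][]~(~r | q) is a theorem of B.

Tableau for the negation ~([]~(~r | q) -> [][]~(~r | q)):
1. ~([]~(~r | q) -> [][]~(~r | q)), u
2. []~(~r | q), u
3. ~[][]~(~r | q), u
4. ~(~r | q), u
5. r, u
6. ~q, u
7. ~[]~(~r | q), v
8. ~(~r | q), v
9. r, v
10. ~q, v
11. ~r | q, w
12. q, w
Accessibility: uRu, uRv, vRu, vRv, vRw, wRv, wRw
The negation has an open branch (countermodel exists).

Invalid (countermodel exists)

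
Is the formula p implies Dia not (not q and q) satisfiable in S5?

Satisfiable

1. p implies Dia not (not q and q), w0
2. Dia not (not q and q), w0
3. not (not q and q), w1
4. not q, w1
Accessibility: w0Rw0, w0Rw1, w1Rw0, w1Rw1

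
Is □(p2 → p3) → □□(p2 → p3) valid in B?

Not valid

Tableau for the negation ¬(□(p2 → p3) → □□(p2 → p3)):
1. ¬(□(p2 → p3) → □□(p2 → p3)), 0
2. □(p2 → p3), 0   [¬→-rule on 1]
3. ¬□□(p2 → p3), 0   [¬→-rule on 1]
4. p2 → p3, 0   [□-rule on 2 via 0R0]
5. p3, 0   [→-rule on 4 (branches; this branch)]
6. ¬□(p2 → p3), 1   [¬□-rule on 3: fresh world 1, 0R1]
7. p2 → p3, 1   [□-rule on 2 via 0R1]
8. p3, 1   [→-rule on 7 (branches; this branch)]
9. ¬(p2 → p3), 2   [¬□-rule on 6: fresh world 2, 1R2]
10. p2, 2   [¬→-rule on 9]
11. ¬p3, 2   [¬→-rule on 9]
Accessibility: 0R0, 0R1, 1R0, 1R1, 1R2, 2R1, 2R2
The negation has an open branch (countermodel exists).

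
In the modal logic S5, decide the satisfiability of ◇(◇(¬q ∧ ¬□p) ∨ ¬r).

1. ◇(◇(¬q ∧ ¬□p) ∨ ¬r), w0
2. ◇(¬q ∧ ¬□p) ∨ ¬r, w1
3. ¬r, w1
Accessibility: w0Rw0, w0Rw1, w1Rw0, w1Rw1

Yes, satisfiable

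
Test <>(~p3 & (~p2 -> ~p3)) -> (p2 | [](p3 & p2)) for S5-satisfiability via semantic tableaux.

Yes, satisfiable

1. <>(~p3 & (~p2 -> ~p3)) -> (p2 | [](p3 & p2)), 0
2. p2 | [](p3 & p2), 0
3. [](p3 & p2), 0
4. p3 & p2, 0
5. p3, 0
6. p2, 0
Accessibility: 0R0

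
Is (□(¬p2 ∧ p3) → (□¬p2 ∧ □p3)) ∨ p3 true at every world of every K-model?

Tableau for the negation ¬((□(¬p2 ∧ p3) → (□¬p2 ∧ □p3)) ∨ p3):
1. ¬((□(¬p2 ∧ p3) → (□¬p2 ∧ □p3)) ∨ p3), u
2. ¬(□(¬p2 ∧ p3) → (□¬p2 ∧ □p3)), u
3. ¬p3, u
4. □(¬p2 ∧ p3), u
5. ¬(□¬p2 ∧ □p3), u
6. ¬□p3, u
7. ¬p3, v
8. ¬p2 ∧ p3, v
9. ¬p2, v
10. p3, v
Accessibility: uRv
Branch closes: p3 and ¬p3 both at v.
All branches of the negation close; one closing branch shown above.

Yes, valid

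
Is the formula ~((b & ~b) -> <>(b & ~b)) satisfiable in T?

1. ~((b & ~b) -> <>(b & ~b)), w0
2. b & ~b, w0
3. ~<>(b & ~b), w0
4. b, w0
5. ~b, w0
Accessibility: w0Rw0
Branch closes: b and ~b both at w0.
(One branch shown.) All branches close.

Unsatisfiable (every branch closes)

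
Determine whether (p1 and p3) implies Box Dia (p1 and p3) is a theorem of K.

Not valid

Tableau for the negation not ((p1 and p3) implies Box Dia (p1 and p3)):
1. not ((p1 and p3) implies Box Dia (p1 and p3)), w0
2. p1 and p3, w0
3. not Box Dia (p1 and p3), w0
4. p1, w0
5. p3, w0
6. not Dia (p1 and p3), w1
Accessibility: w0Rw1
The negation has an open branch (countermodel exists).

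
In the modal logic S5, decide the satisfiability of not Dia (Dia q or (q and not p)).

1. not Dia (Dia q or (q and not p)), w0
2. not (Dia q or (q and not p)), w0
3. not Dia q, w0
4. not (q and not p), w0
5. not q, w0
6. p, w0
Accessibility: w0Rw0

Satisfiable (open branch found)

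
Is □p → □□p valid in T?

Not valid

Tableau for the negation ¬(□p → □□p):
1. ¬(□p → □□p), u
2. □p, u
3. ¬□□p, u
4. p, u
5. ¬□p, v
6. p, v
7. ¬p, w
Accessibility: uRu, uRv, vRv, vRw, wRw
The negation has an open branch (countermodel exists).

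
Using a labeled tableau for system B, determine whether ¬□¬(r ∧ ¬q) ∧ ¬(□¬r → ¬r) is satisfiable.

No, unsatisfiable

1. ¬□¬(r ∧ ¬q) ∧ ¬(□¬r → ¬r), 0
2. ¬□¬(r ∧ ¬q), 0   [∧-rule on 1]
3. ¬(□¬r → ¬r), 0   [∧-rule on 1]
4. □¬r, 0   [¬→-rule on 3]
5. r, 0   [¬→-rule on 3]
6. ¬r, 0   [□-rule on 4 via 0R0]
Accessibility: 0R0
Branch closes: r and ¬r both at 0.
(One branch shown.) All branches close.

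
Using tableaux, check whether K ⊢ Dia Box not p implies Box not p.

Not valid

Tableau for the negation not (Dia Box not p implies Box not p):
1. not (Dia Box not p implies Box not p), w0
2. Dia Box not p, w0
3. not Box not p, w0
4. Box not p, w1
5. p, w2
Accessibility: w0Rw1, w0Rw2
The negation has an open branch (countermodel exists).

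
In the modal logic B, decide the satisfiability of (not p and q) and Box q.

Satisfiable (open branch found)

1. (not p and q) and Box q, 0
2. not p and q, 0   [and-rule on 1]
3. Box q, 0   [and-rule on 1]
4. not p, 0   [and-rule on 2]
5. q, 0   [and-rule on 2]
Accessibility: 0R0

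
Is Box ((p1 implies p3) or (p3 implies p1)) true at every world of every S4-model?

Tableau for the negation not Box ((p1 implies p3) or (p3 implies p1)):
1. not Box ((p1 implies p3) or (p3 implies p1)), w0
2. not ((p1 implies p3) or (p3 implies p1)), w1
3. not (p1 implies p3), w1
4. not (p3 implies p1), w1
5. p1, w1
6. not p3, w1
7. p3, w1
8. not p1, w1
Accessibility: w0Rw0, w0Rw1, w1Rw1
Branch closes: p3 and not p3 both at w1.
Every branch of the negation's tableau closes; the branch above is one of them.

Valid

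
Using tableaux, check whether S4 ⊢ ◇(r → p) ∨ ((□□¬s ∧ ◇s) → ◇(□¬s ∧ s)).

Valid in S4

Tableau for the negation ¬(◇(r → p) ∨ ((□□¬s ∧ ◇s) → ◇(□¬s ∧ s))):
1. ¬(◇(r → p) ∨ ((□□¬s ∧ ◇s) → ◇(□¬s ∧ s))), 0
2. ¬◇(r → p), 0   [¬∨-rule on 1]
3. ¬((□□¬s ∧ ◇s) → ◇(□¬s ∧ s)), 0   [¬∨-rule on 1]
4. □□¬s ∧ ◇s, 0   [¬→-rule on 3]
5. ¬◇(□¬s ∧ s), 0   [¬→-rule on 3]
6. □□¬s, 0   [∧-rule on 4]
7. ◇s, 0   [∧-rule on 4]
8. ¬(r → p), 0   [¬◇-rule on 2 via 0R0]
9. r, 0   [¬→-rule on 8]
10. ¬p, 0   [¬→-rule on 8]
11. ¬(□¬s ∧ s), 0   [¬◇-rule on 5 via 0R0]
12. □¬s, 0   [□-rule on 6 via 0R0]
13. ¬s, 0   [□-rule on 12 via 0R0]
14. s, 1   [◇-rule on 7: fresh world 1, 0R1]
15. ¬(r → p), 1   [¬◇-rule on 2 via 0R1]
16. r, 1   [¬→-rule on 15]
17. ¬p, 1   [¬→-rule on 15]
18. ¬(□¬s ∧ s), 1   [¬◇-rule on 5 via 0R1]
19. □¬s, 1   [□-rule on 6 via 0R1]
20. ¬s, 1   [□-rule on 12 via 0R1]
Accessibility: 0R0, 0R1, 1R1
Branch closes: s and ¬s both at 1.
All branches of the negation close; one closing branch shown above.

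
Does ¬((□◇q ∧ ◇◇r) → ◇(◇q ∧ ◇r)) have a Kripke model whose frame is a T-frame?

Unsatisfiable

1. ¬((□◇q ∧ ◇◇r) → ◇(◇q ∧ ◇r)), u
2. □◇q ∧ ◇◇r, u
3. ¬◇(◇q ∧ ◇r), u
4. □◇q, u
5. ◇◇r, u
6. ¬(◇q ∧ ◇r), u
7. ◇q, u
8. ¬◇r, u
9. ¬r, u
10. ◇r, v
11. ¬(◇q ∧ ◇r), v
12. ◇q, v
13. ¬r, v
14. ¬◇q, v
15. ¬q, v
16. q, w
17. ¬(◇q ∧ ◇r), w
18. ◇q, w
19. ¬r, w
20. ¬◇r, w
21. r, x
22. ¬q, x
23. q, y
24. ¬q, y
Accessibility: uRu, uRv, uRw, vRv, vRx, vRy, wRw, xRx, yRy
Branch closes: q and ¬q both at y.
Every branch closes; the branch above is one of them.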